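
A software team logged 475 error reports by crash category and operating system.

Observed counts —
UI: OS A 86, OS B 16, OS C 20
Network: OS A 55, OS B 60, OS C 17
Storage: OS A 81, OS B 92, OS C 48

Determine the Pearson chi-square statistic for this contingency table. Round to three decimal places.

47.410

Row totals: 122, 132, 221. Column totals: 222, 168, 85. Grand total N = 475.
Expected counts (row total × column total / N):
  UI, OS A: 122×222/475 = 57.0189
  UI, OS B: 122×168/475 = 43.1495
  UI, OS C: 122×85/475 = 21.8316
  Network, OS A: 132×222/475 = 61.6926
  Network, OS B: 132×168/475 = 46.6863
  Network, OS C: 132×85/475 = 23.6211
  Storage, OS A: 221×222/475 = 103.2884
  Storage, OS B: 221×168/475 = 78.1642
  Storage, OS C: 221×85/475 = 39.5474
Contributions (O − E)²/E:
  (86 − 57.0189)²/57.0189 = 14.7303
  (16 − 43.1495)²/43.1495 = 17.0824
  (20 − 21.8316)²/21.8316 = 0.1537
  (55 − 61.6926)²/61.6926 = 0.7260
  (60 − 46.6863)²/46.6863 = 3.7967
  (17 − 23.6211)²/23.6211 = 1.8559
  (81 − 103.2884)²/103.2884 = 4.8096
  (92 − 78.1642)²/78.1642 = 2.4491
  (48 − 39.5474)²/39.5474 = 1.8066
χ² = 14.7303 + 17.0824 + 0.1537 + 0.7260 + 3.7967 + 1.8559 + 4.8096 + 2.4491 + 1.8066 = 47.410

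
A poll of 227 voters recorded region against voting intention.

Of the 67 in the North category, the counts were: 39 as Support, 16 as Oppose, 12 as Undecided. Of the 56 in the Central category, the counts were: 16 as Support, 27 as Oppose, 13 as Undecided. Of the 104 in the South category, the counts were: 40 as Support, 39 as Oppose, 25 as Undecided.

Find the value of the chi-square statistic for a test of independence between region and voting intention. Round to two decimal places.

Row totals: 67, 56, 104. Column totals: 95, 82, 50. Grand total N = 227.
Expected counts (row total × column total / N):
  North, Support: 67×95/227 = 28.040
  North, Oppose: 67×82/227 = 24.203
  North, Undecided: 67×50/227 = 14.758
  Central, Support: 56×95/227 = 23.436
  Central, Oppose: 56×82/227 = 20.229
  Central, Undecided: 56×50/227 = 12.335
  South, Support: 104×95/227 = 43.524
  South, Oppose: 104×82/227 = 37.568
  South, Undecided: 104×50/227 = 22.907
Contributions (O − E)²/E:
  (39 − 28.040)²/28.040 = 4.2839
  (16 − 24.203)²/24.203 = 2.7802
  (12 − 14.758)²/14.758 = 0.5154
  (16 − 23.436)²/23.436 = 2.3594
  (27 − 20.229)²/20.229 = 2.2664
  (13 − 12.335)²/12.335 = 0.0359
  (40 − 43.524)²/43.524 = 0.2853
  (39 − 37.568)²/37.568 = 0.0546
  (25 − 22.907)²/22.907 = 0.1912
χ² = 4.2839 + 2.7802 + 0.5154 + 2.3594 + 2.2664 + 0.0359 + 0.2853 + 0.0546 + 0.1912 = 12.77

12.77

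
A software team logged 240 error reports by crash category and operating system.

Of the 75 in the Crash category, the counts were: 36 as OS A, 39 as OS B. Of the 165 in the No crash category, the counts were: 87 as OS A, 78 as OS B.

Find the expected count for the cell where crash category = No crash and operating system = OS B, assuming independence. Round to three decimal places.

80.438

Row total (No crash) = 165; column total (OS B) = 117; grand total N = 240.
Expected count = (row total × column total) / N = 165 × 117 / 240 = 80.438.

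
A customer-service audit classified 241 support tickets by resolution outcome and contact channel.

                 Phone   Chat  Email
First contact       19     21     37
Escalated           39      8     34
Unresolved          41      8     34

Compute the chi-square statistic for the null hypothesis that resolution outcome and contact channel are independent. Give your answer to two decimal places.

18.43

Row totals: 77, 81, 83. Column totals: 99, 37, 105. Grand total N = 241.
Expected counts (row total × column total / N):
  First contact, Phone: 77×99/241 = 31.631
  First contact, Chat: 77×37/241 = 11.822
  First contact, Email: 77×105/241 = 33.548
  Escalated, Phone: 81×99/241 = 33.274
  Escalated, Chat: 81×37/241 = 12.436
  Escalated, Email: 81×105/241 = 35.290
  Unresolved, Phone: 83×99/241 = 34.095
  Unresolved, Chat: 83×37/241 = 12.743
  Unresolved, Email: 83×105/241 = 36.162
Contributions (O − E)²/E:
  (19 − 31.631)²/31.631 = 5.0439
  (21 − 11.822)²/11.822 = 7.1253
  (37 − 33.548)²/33.548 = 0.3552
  (39 − 33.274)²/33.274 = 0.9854
  (8 − 12.436)²/12.436 = 1.5823
  (34 − 35.290)²/35.290 = 0.0472
  (41 − 34.095)²/34.095 = 1.3984
  (8 − 12.743)²/12.743 = 1.7654
  (34 − 36.162)²/36.162 = 0.1293
χ² = 5.0439 + 7.1253 + 0.3552 + 0.9854 + 1.5823 + 0.0472 + 1.3984 + 1.7654 + 0.1293 = 18.43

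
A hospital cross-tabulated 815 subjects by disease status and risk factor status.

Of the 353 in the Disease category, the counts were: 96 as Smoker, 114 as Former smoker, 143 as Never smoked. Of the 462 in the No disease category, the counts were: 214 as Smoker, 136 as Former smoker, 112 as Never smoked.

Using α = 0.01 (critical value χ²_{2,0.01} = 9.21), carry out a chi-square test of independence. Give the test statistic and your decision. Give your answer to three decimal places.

36.699; reject H₀

Row totals: 353, 462. Column totals: 310, 250, 255. Grand total N = 815.
Expected counts (row total × column total / N):
  Disease, Smoker: 353×310/815 = 134.2699
  Disease, Former smoker: 353×250/815 = 108.2822
  Disease, Never smoked: 353×255/815 = 110.4479
  No disease, Smoker: 462×310/815 = 175.7301
  No disease, Former smoker: 462×250/815 = 141.7178
  No disease, Never smoked: 462×255/815 = 144.5521
Contributions (O − E)²/E:
  (96 − 134.2699)²/134.2699 = 10.9078
  (114 − 108.2822)²/108.2822 = 0.3019
  (143 − 110.4479)²/110.4479 = 9.5940
  (214 − 175.7301)²/175.7301 = 8.3343
  (136 − 141.7178)²/141.7178 = 0.2307
  (112 − 144.5521)²/144.5521 = 7.3305
χ² = 10.9078 + 0.3019 + 9.5940 + 8.3343 + 0.2307 + 7.3305 = 36.699
df = (2−1)(3−1) = 2. Since 36.699 > 9.21, reject the null hypothesis of independence at α = 0.01.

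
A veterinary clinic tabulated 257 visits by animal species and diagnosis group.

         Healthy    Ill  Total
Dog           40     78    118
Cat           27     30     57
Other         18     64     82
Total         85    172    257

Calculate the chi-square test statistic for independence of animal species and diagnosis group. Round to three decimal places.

9.881

Grand total N = 257.
Expected counts (row total × column total / N):
  Dog, Healthy: 118×85/257 = 39.02724
  Dog, Ill: 118×172/257 = 78.97276
  Cat, Healthy: 57×85/257 = 18.85214
  Cat, Ill: 57×172/257 = 38.14786
  Other, Healthy: 82×85/257 = 27.12062
  Other, Ill: 82×172/257 = 54.87938
Contributions (O − E)²/E:
  (40 − 39.02724)²/39.02724 = 0.0242
  (78 − 78.97276)²/78.97276 = 0.0120
  (27 − 18.85214)²/18.85214 = 3.5215
  (30 − 38.14786)²/38.14786 = 1.7403
  (18 − 27.12062)²/27.12062 = 3.0672
  (64 − 54.87938)²/54.87938 = 1.5158
χ² = 0.0242 + 0.0120 + 3.5215 + 1.7403 + 3.0672 + 1.5158 = 9.881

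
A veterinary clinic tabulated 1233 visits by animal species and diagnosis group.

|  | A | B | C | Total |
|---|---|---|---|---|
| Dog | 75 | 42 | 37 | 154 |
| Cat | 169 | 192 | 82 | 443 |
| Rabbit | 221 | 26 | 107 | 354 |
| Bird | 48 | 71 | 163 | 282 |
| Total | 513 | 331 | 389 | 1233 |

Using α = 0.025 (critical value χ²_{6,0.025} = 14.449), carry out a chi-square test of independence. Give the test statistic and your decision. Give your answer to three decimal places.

264.782; reject H₀

Grand total N = 1233.
Expected counts (row total × column total / N):
  Dog, A: 154×513/1233 = 64.0730
  Dog, B: 154×331/1233 = 41.3414
  Dog, C: 154×389/1233 = 48.5856
  Cat, A: 443×513/1233 = 184.3139
  Cat, B: 443×331/1233 = 118.9238
  Cat, C: 443×389/1233 = 139.7624
  Rabbit, A: 354×513/1233 = 147.2847
  Rabbit, B: 354×331/1233 = 95.0316
  Rabbit, C: 354×389/1233 = 111.6837
  Bird, A: 282×513/1233 = 117.3285
  Bird, B: 282×331/1233 = 75.7032
  Bird, C: 282×389/1233 = 88.9684
Contributions (O − E)²/E:
  (75 − 64.0730)²/64.0730 = 1.8635
  (42 − 41.3414)²/41.3414 = 0.0105
  (37 − 48.5856)²/48.5856 = 2.7627
  (169 − 184.3139)²/184.3139 = 1.2724
  (192 − 118.9238)²/118.9238 = 44.9038
  (82 − 139.7624)²/139.7624 = 23.8726
  (221 − 147.2847)²/147.2847 = 36.8942
  (26 − 95.0316)²/95.0316 = 50.1450
  (107 − 111.6837)²/111.6837 = 0.1964
  (48 − 117.3285)²/117.3285 = 40.9657
  (71 − 75.7032)²/75.7032 = 0.2922
  (163 − 88.9684)²/88.9684 = 61.6025
χ² = 1.8635 + 0.0105 + 2.7627 + 1.2724 + 44.9038 + 23.8726 + 36.8942 + 50.1450 + 0.1964 + 40.9657 + 0.2922 + 61.6025 = 264.782
df = (4−1)(3−1) = 6. Since 264.782 > 14.449, reject the null hypothesis of independence at α = 0.025.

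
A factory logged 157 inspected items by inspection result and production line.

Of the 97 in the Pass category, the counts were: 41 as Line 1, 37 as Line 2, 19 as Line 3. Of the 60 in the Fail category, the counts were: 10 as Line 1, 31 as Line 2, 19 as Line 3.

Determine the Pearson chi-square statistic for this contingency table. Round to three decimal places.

Row totals: 97, 60. Column totals: 51, 68, 38. Grand total N = 157.
Expected counts (row total × column total / N):
  Pass, Line 1: 97×51/157 = 31.5096
  Pass, Line 2: 97×68/157 = 42.0127
  Pass, Line 3: 97×38/157 = 23.4777
  Fail, Line 1: 60×51/157 = 19.4904
  Fail, Line 2: 60×68/157 = 25.9873
  Fail, Line 3: 60×38/157 = 14.5223
Contributions (O − E)²/E:
  (41 − 31.5096)²/31.5096 = 2.8584
  (37 − 42.0127)²/42.0127 = 0.5981
  (19 − 23.4777)²/23.4777 = 0.8540
  (10 − 19.4904)²/19.4904 = 4.6211
  (31 − 25.9873)²/25.9873 = 0.9669
  (19 − 14.5223)²/14.5223 = 1.3806
χ² = 2.8584 + 0.5981 + 0.8540 + 4.6211 + 0.9669 + 1.3806 = 11.279

11.279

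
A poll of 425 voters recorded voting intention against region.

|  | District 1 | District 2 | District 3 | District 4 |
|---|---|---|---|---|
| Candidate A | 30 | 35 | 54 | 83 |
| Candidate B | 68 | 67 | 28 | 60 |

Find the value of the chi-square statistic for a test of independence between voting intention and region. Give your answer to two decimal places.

Row totals: 202, 223. Column totals: 98, 102, 82, 143. Grand total N = 425.
Expected counts (row total × column total / N):
  Candidate A, District 1: 202×98/425 = 46.5788
  Candidate A, District 2: 202×102/425 = 48.4800
  Candidate A, District 3: 202×82/425 = 38.9741
  Candidate A, District 4: 202×143/425 = 67.9671
  Candidate B, District 1: 223×98/425 = 51.4212
  Candidate B, District 2: 223×102/425 = 53.5200
  Candidate B, District 3: 223×82/425 = 43.0259
  Candidate B, District 4: 223×143/425 = 75.0329
Contributions (O − E)²/E:
  (30 − 46.5788)²/46.5788 = 5.9009
  (35 − 48.4800)²/48.4800 = 3.7482
  (54 − 38.9741)²/38.9741 = 5.7930
  (83 − 67.9671)²/67.9671 = 3.3250
  (68 − 51.4212)²/51.4212 = 5.3452
  (67 − 53.5200)²/53.5200 = 3.3952
  (28 − 43.0259)²/43.0259 = 5.2475
  (60 − 75.0329)²/75.0329 = 3.0119
χ² = 5.9009 + 3.7482 + 5.7930 + 3.3250 + 5.3452 + 3.3952 + 5.2475 + 3.0119 = 35.77

35.77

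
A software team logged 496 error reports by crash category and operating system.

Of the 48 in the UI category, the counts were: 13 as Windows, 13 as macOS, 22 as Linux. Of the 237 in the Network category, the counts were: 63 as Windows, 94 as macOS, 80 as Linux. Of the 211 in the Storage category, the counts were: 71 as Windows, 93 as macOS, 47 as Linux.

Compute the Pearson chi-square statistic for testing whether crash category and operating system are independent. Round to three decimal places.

14.157

Row totals: 48, 237, 211. Column totals: 147, 200, 149. Grand total N = 496.
Expected counts (row total × column total / N):
  UI, Windows: 48×147/496 = 14.22581
  UI, macOS: 48×200/496 = 19.35484
  UI, Linux: 48×149/496 = 14.41935
  Network, Windows: 237×147/496 = 70.23992
  Network, macOS: 237×200/496 = 95.56452
  Network, Linux: 237×149/496 = 71.19556
  Storage, Windows: 211×147/496 = 62.53427
  Storage, macOS: 211×200/496 = 85.08065
  Storage, Linux: 211×149/496 = 63.38508
Contributions (O − E)²/E:
  (13 − 14.22581)²/14.22581 = 0.1056
  (13 − 19.35484)²/19.35484 = 2.0865
  (22 − 14.41935)²/14.41935 = 3.9854
  (63 − 70.23992)²/70.23992 = 0.7462
  (94 − 95.56452)²/95.56452 = 0.0256
  (80 − 71.19556)²/71.19556 = 1.0888
  (71 − 62.53427)²/62.53427 = 1.1461
  (93 − 85.08065)²/85.08065 = 0.7371
  (47 − 63.38508)²/63.38508 = 4.2356
χ² = 0.1056 + 2.0865 + 3.9854 + 0.7462 + 0.0256 + 1.0888 + 1.1461 + 0.7371 + 4.2356 = 14.157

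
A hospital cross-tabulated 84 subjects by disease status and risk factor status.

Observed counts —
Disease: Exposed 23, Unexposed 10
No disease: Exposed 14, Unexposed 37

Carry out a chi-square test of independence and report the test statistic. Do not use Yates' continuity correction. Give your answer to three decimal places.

14.509

Row totals: 33, 51. Column totals: 37, 47. Grand total N = 84.
Expected counts (row total × column total / N):
  Disease, Exposed: 33×37/84 = 14.5357
  Disease, Unexposed: 33×47/84 = 18.4643
  No disease, Exposed: 51×37/84 = 22.4643
  No disease, Unexposed: 51×47/84 = 28.5357
Contributions (O − E)²/E:
  (23 − 14.5357)²/14.5357 = 4.9289
  (10 − 18.4643)²/18.4643 = 3.8802
  (14 − 22.4643)²/22.4643 = 3.1893
  (37 − 28.5357)²/28.5357 = 2.5107
χ² = 4.9289 + 3.8802 + 3.1893 + 2.5107 = 14.509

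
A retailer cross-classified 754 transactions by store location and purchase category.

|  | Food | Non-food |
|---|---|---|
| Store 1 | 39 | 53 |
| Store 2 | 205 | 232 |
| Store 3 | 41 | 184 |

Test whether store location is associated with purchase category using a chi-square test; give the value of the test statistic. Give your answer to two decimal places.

Row totals: 92, 437, 225. Column totals: 285, 469. Grand total N = 754.
Expected counts (row total × column total / N):
  Store 1, Food: 92×285/754 = 34.775
  Store 1, Non-food: 92×469/754 = 57.225
  Store 2, Food: 437×285/754 = 165.179
  Store 2, Non-food: 437×469/754 = 271.821
  Store 3, Food: 225×285/754 = 85.046
  Store 3, Non-food: 225×469/754 = 139.954
Contributions (O − E)²/E:
  (39 − 34.775)²/34.775 = 0.5133
  (53 − 57.225)²/57.225 = 0.3119
  (205 − 165.179)²/165.179 = 9.6000
  (232 − 271.821)²/271.821 = 5.8337
  (41 − 85.046)²/85.046 = 22.8118
  (184 − 139.954)²/139.954 = 13.8621
χ² = 0.5133 + 0.3119 + 9.6000 + 5.8337 + 22.8118 + 13.8621 = 52.93

52.93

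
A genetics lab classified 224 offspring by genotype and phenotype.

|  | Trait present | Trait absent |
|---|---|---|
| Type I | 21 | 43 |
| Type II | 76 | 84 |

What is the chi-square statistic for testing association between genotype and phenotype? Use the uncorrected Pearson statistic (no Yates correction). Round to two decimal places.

Row totals: 64, 160. Column totals: 97, 127. Grand total N = 224.
Expected counts (row total × column total / N):
  Type I, Trait present: 64×97/224 = 27.714
  Type I, Trait absent: 64×127/224 = 36.286
  Type II, Trait present: 160×97/224 = 69.286
  Type II, Trait absent: 160×127/224 = 90.714
Contributions (O − E)²/E:
  (21 − 27.714)²/27.714 = 1.6265
  (43 − 36.286)²/36.286 = 1.2423
  (76 − 69.286)²/69.286 = 0.6506
  (84 − 90.714)²/90.714 = 0.4969
χ² = 1.6265 + 1.2423 + 0.6506 + 0.4969 = 4.02

4.02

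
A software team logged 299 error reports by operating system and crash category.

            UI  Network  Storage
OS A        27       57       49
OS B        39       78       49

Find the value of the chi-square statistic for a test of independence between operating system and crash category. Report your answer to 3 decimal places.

Row totals: 133, 166. Column totals: 66, 135, 98. Grand total N = 299.
Expected counts (row total × column total / N):
  OS A, UI: 133×66/299 = 29.3579
  OS A, Network: 133×135/299 = 60.0502
  OS A, Storage: 133×98/299 = 43.5920
  OS B, UI: 166×66/299 = 36.6421
  OS B, Network: 166×135/299 = 74.9498
  OS B, Storage: 166×98/299 = 54.4080
Contributions (O − E)²/E:
  (27 − 29.3579)²/29.3579 = 0.1894
  (57 − 60.0502)²/60.0502 = 0.1549
  (49 − 43.5920)²/43.5920 = 0.6709
  (39 − 36.6421)²/36.6421 = 0.1517
  (78 − 74.9498)²/74.9498 = 0.1241
  (49 − 54.4080)²/54.4080 = 0.5375
χ² = 0.1894 + 0.1549 + 0.6709 + 0.1517 + 0.1241 + 0.5375 = 1.829

1.829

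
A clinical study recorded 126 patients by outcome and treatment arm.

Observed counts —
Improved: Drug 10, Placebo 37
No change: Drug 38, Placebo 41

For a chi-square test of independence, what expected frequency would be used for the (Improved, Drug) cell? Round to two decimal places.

Row total (Improved) = 47; column total (Drug) = 48; grand total N = 126.
Expected count = (row total × column total) / N = 47 × 48 / 126 = 17.90.

17.90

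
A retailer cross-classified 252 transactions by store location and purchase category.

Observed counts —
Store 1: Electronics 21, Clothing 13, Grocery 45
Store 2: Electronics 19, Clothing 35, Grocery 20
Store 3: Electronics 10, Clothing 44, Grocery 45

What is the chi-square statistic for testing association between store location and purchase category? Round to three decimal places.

28.547

Row totals: 79, 74, 99. Column totals: 50, 92, 110. Grand total N = 252.
Expected counts (row total × column total / N):
  Store 1, Electronics: 79×50/252 = 15.6746
  Store 1, Clothing: 79×92/252 = 28.8413
  Store 1, Grocery: 79×110/252 = 34.4841
  Store 2, Electronics: 74×50/252 = 14.6825
  Store 2, Clothing: 74×92/252 = 27.0159
  Store 2, Grocery: 74×110/252 = 32.3016
  Store 3, Electronics: 99×50/252 = 19.6429
  Store 3, Clothing: 99×92/252 = 36.1429
  Store 3, Grocery: 99×110/252 = 43.2143
Contributions (O − E)²/E:
  (21 − 15.6746)²/15.6746 = 1.8093
  (13 − 28.8413)²/28.8413 = 8.7010
  (45 − 34.4841)²/34.4841 = 3.2068
  (19 − 14.6825)²/14.6825 = 1.2696
  (35 − 27.0159)²/27.0159 = 2.3596
  (20 − 32.3016)²/32.3016 = 4.6849
  (10 − 19.6429)²/19.6429 = 4.7338
  (44 − 36.1429)²/36.1429 = 1.7081
  (45 − 43.2143)²/43.2143 = 0.0738
χ² = 1.8093 + 8.7010 + 3.2068 + 1.2696 + 2.3596 + 4.6849 + 4.7338 + 1.7081 + 0.0738 = 28.547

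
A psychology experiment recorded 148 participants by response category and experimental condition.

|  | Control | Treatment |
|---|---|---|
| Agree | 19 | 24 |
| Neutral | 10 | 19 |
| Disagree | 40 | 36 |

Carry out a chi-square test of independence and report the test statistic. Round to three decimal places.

Row totals: 43, 29, 76. Column totals: 69, 79. Grand total N = 148.
Expected counts (row total × column total / N):
  Agree, Control: 43×69/148 = 20.0473
  Agree, Treatment: 43×79/148 = 22.9527
  Neutral, Control: 29×69/148 = 13.5203
  Neutral, Treatment: 29×79/148 = 15.4797
  Disagree, Control: 76×69/148 = 35.4324
  Disagree, Treatment: 76×79/148 = 40.5676
Contributions (O − E)²/E:
  (19 − 20.0473)²/20.0473 = 0.0547
  (24 − 22.9527)²/22.9527 = 0.0478
  (10 − 13.5203)²/13.5203 = 0.9166
  (19 − 15.4797)²/15.4797 = 0.8006
  (40 − 35.4324)²/35.4324 = 0.5888
  (36 − 40.5676)²/40.5676 = 0.5143
χ² = 0.0547 + 0.0478 + 0.9166 + 0.8006 + 0.5888 + 0.5143 = 2.923

2.923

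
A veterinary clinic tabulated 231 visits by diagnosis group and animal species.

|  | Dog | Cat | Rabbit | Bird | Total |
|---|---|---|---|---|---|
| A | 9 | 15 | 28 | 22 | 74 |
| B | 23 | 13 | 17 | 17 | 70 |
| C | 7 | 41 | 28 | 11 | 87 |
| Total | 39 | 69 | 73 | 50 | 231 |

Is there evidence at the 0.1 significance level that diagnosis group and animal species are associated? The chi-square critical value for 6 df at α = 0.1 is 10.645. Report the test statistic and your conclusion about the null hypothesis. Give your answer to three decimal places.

37.351; reject H₀

Grand total N = 231.
Expected counts (row total × column total / N):
  A, Dog: 74×39/231 = 12.4935
  A, Cat: 74×69/231 = 22.1039
  A, Rabbit: 74×73/231 = 23.3853
  A, Bird: 74×50/231 = 16.0173
  B, Dog: 70×39/231 = 11.8182
  B, Cat: 70×69/231 = 20.9091
  B, Rabbit: 70×73/231 = 22.1212
  B, Bird: 70×50/231 = 15.1515
  C, Dog: 87×39/231 = 14.6883
  C, Cat: 87×69/231 = 25.9870
  C, Rabbit: 87×73/231 = 27.4935
  C, Bird: 87×50/231 = 18.8312
Contributions (O − E)²/E:
  (9 − 12.4935)²/12.4935 = 0.9769
  (15 − 22.1039)²/22.1039 = 2.2831
  (28 − 23.3853)²/23.3853 = 0.9106
  (22 − 16.0173)²/16.0173 = 2.2346
  (23 − 11.8182)²/11.8182 = 10.5797
  (13 − 20.9091)²/20.9091 = 2.9917
  (17 − 22.1212)²/22.1212 = 1.1856
  (17 − 15.1515)²/15.1515 = 0.2255
  (7 − 14.6883)²/14.6883 = 4.0243
  (41 − 25.9870)²/25.9870 = 8.6732
  (28 − 27.4935)²/27.4935 = 0.0093
  (11 − 18.8312)²/18.8312 = 3.2567
χ² = 0.9769 + 2.2831 + 0.9106 + 2.2346 + 10.5797 + 2.9917 + 1.1856 + 0.2255 + 4.0243 + 8.6732 + 0.0093 + 3.2567 = 37.351
df = (3−1)(4−1) = 6. Since 37.351 > 10.645, reject the null hypothesis of independence at α = 0.1.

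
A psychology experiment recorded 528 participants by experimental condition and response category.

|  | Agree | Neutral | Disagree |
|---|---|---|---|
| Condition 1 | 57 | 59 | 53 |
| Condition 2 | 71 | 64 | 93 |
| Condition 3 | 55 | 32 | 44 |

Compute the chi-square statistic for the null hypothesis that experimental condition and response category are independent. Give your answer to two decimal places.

Row totals: 169, 228, 131. Column totals: 183, 155, 190. Grand total N = 528.
Expected counts (row total × column total / N):
  Condition 1, Agree: 169×183/528 = 58.574
  Condition 1, Neutral: 169×155/528 = 49.612
  Condition 1, Disagree: 169×190/528 = 60.814
  Condition 2, Agree: 228×183/528 = 79.023
  Condition 2, Neutral: 228×155/528 = 66.932
  Condition 2, Disagree: 228×190/528 = 82.045
  Condition 3, Agree: 131×183/528 = 45.403
  Condition 3, Neutral: 131×155/528 = 38.456
  Condition 3, Disagree: 131×190/528 = 47.140
Contributions (O − E)²/E:
  (57 − 58.574)²/58.574 = 0.0423
  (59 − 49.612)²/49.612 = 1.7765
  (53 − 60.814)²/60.814 = 1.0040
  (71 − 79.023)²/79.023 = 0.8146
  (64 − 66.932)²/66.932 = 0.1284
  (93 − 82.045)²/82.045 = 1.4628
  (55 − 45.403)²/45.403 = 2.0286
  (32 − 38.456)²/38.456 = 1.0838
  (44 − 47.140)²/47.140 = 0.2092
χ² = 0.0423 + 1.7765 + 1.0040 + 0.8146 + 0.1284 + 1.4628 + 2.0286 + 1.0838 + 0.2092 = 8.55

8.55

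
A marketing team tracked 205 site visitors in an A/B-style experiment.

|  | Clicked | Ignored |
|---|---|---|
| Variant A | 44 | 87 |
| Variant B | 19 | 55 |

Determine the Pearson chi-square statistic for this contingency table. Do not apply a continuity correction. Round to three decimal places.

Row totals: 131, 74. Column totals: 63, 142. Grand total N = 205.
Expected counts (row total × column total / N):
  Variant A, Clicked: 131×63/205 = 40.2585
  Variant A, Ignored: 131×142/205 = 90.7415
  Variant B, Clicked: 74×63/205 = 22.7415
  Variant B, Ignored: 74×142/205 = 51.2585
Contributions (O − E)²/E:
  (44 − 40.2585)²/40.2585 = 0.3477
  (87 − 90.7415)²/90.7415 = 0.1543
  (19 − 22.7415)²/22.7415 = 0.6156
  (55 − 51.2585)²/51.2585 = 0.2731
χ² = 0.3477 + 0.1543 + 0.6156 + 0.2731 = 1.391

1.391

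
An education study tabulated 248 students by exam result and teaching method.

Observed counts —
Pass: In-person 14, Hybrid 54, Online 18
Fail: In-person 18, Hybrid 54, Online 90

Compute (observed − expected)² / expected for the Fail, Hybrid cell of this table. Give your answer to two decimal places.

3.88

Row total (Fail) = 162; column total (Hybrid) = 108; N = 248.
Expected count E = 162 × 108 / 248 = 70.548.
Contribution = (O − E)²/E = (54 − 70.548)² / 70.548 = 3.88.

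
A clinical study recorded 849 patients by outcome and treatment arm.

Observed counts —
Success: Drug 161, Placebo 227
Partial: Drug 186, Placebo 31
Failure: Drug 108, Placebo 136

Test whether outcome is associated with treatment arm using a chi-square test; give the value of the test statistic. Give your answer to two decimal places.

121.40

Row totals: 388, 217, 244. Column totals: 455, 394. Grand total N = 849.
Expected counts (row total × column total / N):
  Success, Drug: 388×455/849 = 207.939
  Success, Placebo: 388×394/849 = 180.061
  Partial, Drug: 217×455/849 = 116.296
  Partial, Placebo: 217×394/849 = 100.704
  Failure, Drug: 244×455/849 = 130.766
  Failure, Placebo: 244×394/849 = 113.234
Contributions (O − E)²/E:
  (161 − 207.939)²/207.939 = 10.5958
  (227 − 180.061)²/180.061 = 12.2362
  (186 − 116.296)²/116.296 = 41.7783
  (31 − 100.704)²/100.704 = 48.2468
  (108 − 130.766)²/130.766 = 3.9635
  (136 − 113.234)²/113.234 = 4.5772
χ² = 10.5958 + 12.2362 + 41.7783 + 48.2468 + 3.9635 + 4.5772 = 121.40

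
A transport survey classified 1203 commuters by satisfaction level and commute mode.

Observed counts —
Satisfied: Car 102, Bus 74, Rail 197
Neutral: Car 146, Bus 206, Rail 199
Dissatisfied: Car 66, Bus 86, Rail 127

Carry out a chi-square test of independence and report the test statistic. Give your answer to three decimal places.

Row totals: 373, 551, 279. Column totals: 314, 366, 523. Grand total N = 1203.
Expected counts (row total × column total / N):
  Satisfied, Car: 373×314/1203 = 97.3583
  Satisfied, Bus: 373×366/1203 = 113.4813
  Satisfied, Rail: 373×523/1203 = 162.1604
  Neutral, Car: 551×314/1203 = 143.8188
  Neutral, Bus: 551×366/1203 = 167.6359
  Neutral, Rail: 551×523/1203 = 239.5453
  Dissatisfied, Car: 279×314/1203 = 72.8229
  Dissatisfied, Bus: 279×366/1203 = 84.8828
  Dissatisfied, Rail: 279×523/1203 = 121.2943
Contributions (O − E)²/E:
  (102 − 97.3583)²/97.3583 = 0.2213
  (74 − 113.4813)²/113.4813 = 13.7359
  (197 − 162.1604)²/162.1604 = 7.4852
  (146 − 143.8188)²/143.8188 = 0.0331
  (206 − 167.6359)²/167.6359 = 8.7798
  (199 − 239.5453)²/239.5453 = 6.8627
  (66 − 72.8229)²/72.8229 = 0.6392
  (86 − 84.8828)²/84.8828 = 0.0147
  (127 − 121.2943)²/121.2943 = 0.2684
χ² = 0.2213 + 13.7359 + 7.4852 + 0.0331 + 8.7798 + 6.8627 + 0.6392 + 0.0147 + 0.2684 = 38.040

38.040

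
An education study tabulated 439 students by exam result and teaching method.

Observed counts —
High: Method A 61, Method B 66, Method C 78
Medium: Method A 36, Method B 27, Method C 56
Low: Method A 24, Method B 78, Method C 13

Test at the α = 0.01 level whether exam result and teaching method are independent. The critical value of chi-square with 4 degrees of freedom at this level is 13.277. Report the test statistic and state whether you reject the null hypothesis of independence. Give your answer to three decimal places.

62.355; reject H₀

Row totals: 205, 119, 115. Column totals: 121, 171, 147. Grand total N = 439.
Expected counts (row total × column total / N):
  High, Method A: 205×121/439 = 56.5034
  High, Method B: 205×171/439 = 79.8519
  High, Method C: 205×147/439 = 68.6446
  Medium, Method A: 119×121/439 = 32.7995
  Medium, Method B: 119×171/439 = 46.3531
  Medium, Method C: 119×147/439 = 39.8474
  Low, Method A: 115×121/439 = 31.6970
  Low, Method B: 115×171/439 = 44.7950
  Low, Method C: 115×147/439 = 38.5080
Contributions (O − E)²/E:
  (61 − 56.5034)²/56.5034 = 0.3578
  (66 − 79.8519)²/79.8519 = 2.4029
  (78 − 68.6446)²/68.6446 = 1.2750
  (36 − 32.7995)²/32.7995 = 0.3123
  (27 − 46.3531)²/46.3531 = 8.0802
  (56 − 39.8474)²/39.8474 = 6.5476
  (24 − 31.6970)²/31.6970 = 1.8691
  (78 − 44.7950)²/44.7950 = 24.6137
  (13 − 38.5080)²/38.5080 = 16.8967
χ² = 0.3578 + 2.4029 + 1.2750 + 0.3123 + 8.0802 + 6.5476 + 1.8691 + 24.6137 + 16.8967 = 62.355
df = (3−1)(3−1) = 4. Since 62.355 > 13.277, reject the null hypothesis of independence at α = 0.01.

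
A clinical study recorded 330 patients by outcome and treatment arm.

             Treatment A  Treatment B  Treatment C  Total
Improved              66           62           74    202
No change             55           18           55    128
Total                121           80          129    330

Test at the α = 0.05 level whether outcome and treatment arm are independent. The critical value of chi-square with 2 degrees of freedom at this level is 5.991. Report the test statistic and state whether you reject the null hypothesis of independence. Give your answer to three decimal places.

12.008; reject H₀

Grand total N = 330.
Expected counts (row total × column total / N):
  Improved, Treatment A: 202×121/330 = 74.0667
  Improved, Treatment B: 202×80/330 = 48.9697
  Improved, Treatment C: 202×129/330 = 78.9636
  No change, Treatment A: 128×121/330 = 46.9333
  No change, Treatment B: 128×80/330 = 31.0303
  No change, Treatment C: 128×129/330 = 50.0364
Contributions (O − E)²/E:
  (66 − 74.0667)²/74.0667 = 0.8786
  (62 − 48.9697)²/48.9697 = 3.4672
  (74 − 78.9636)²/78.9636 = 0.3120
  (55 − 46.9333)²/46.9333 = 1.3865
  (18 − 31.0303)²/31.0303 = 5.4717
  (55 − 50.0364)²/50.0364 = 0.4924
χ² = 0.8786 + 3.4672 + 0.3120 + 1.3865 + 5.4717 + 0.4924 = 12.008
df = (2−1)(3−1) = 2. Since 12.008 > 5.991, reject the null hypothesis of independence at α = 0.05.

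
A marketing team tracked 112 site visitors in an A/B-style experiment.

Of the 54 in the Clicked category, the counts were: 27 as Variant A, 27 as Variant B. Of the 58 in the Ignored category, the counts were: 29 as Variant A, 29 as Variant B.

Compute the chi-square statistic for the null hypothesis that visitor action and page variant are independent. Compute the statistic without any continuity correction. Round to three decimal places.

0.000

Row totals: 54, 58. Column totals: 56, 56. Grand total N = 112.
Expected counts (row total × column total / N):
  Clicked, Variant A: 54×56/112 = 27.0000
  Clicked, Variant B: 54×56/112 = 27.0000
  Ignored, Variant A: 58×56/112 = 29.0000
  Ignored, Variant B: 58×56/112 = 29.0000
Contributions (O − E)²/E:
  (27 − 27.0000)²/27.0000 = 0.0000
  (27 − 27.0000)²/27.0000 = 0.0000
  (29 − 29.0000)²/29.0000 = 0.0000
  (29 − 29.0000)²/29.0000 = 0.0000
χ² = 0.0000 + 0.0000 + 0.0000 + 0.0000 = 0.000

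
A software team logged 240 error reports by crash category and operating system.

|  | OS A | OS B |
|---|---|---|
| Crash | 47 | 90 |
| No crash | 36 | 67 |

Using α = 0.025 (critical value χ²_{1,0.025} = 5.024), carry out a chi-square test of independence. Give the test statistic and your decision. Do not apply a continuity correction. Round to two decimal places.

Row totals: 137, 103. Column totals: 83, 157. Grand total N = 240.
Expected counts (row total × column total / N):
  Crash, OS A: 137×83/240 = 47.379
  Crash, OS B: 137×157/240 = 89.621
  No crash, OS A: 103×83/240 = 35.621
  No crash, OS B: 103×157/240 = 67.379
Contributions (O − E)²/E:
  (47 − 47.379)²/47.379 = 0.0030
  (90 − 89.621)²/89.621 = 0.0016
  (36 − 35.621)²/35.621 = 0.0040
  (67 − 67.379)²/67.379 = 0.0021
χ² = 0.0030 + 0.0016 + 0.0040 + 0.0021 = 0.01
df = (2−1)(2−1) = 1. Since 0.01 < 5.024, fail to reject the null hypothesis of independence at α = 0.025.

0.01; fail to reject H₀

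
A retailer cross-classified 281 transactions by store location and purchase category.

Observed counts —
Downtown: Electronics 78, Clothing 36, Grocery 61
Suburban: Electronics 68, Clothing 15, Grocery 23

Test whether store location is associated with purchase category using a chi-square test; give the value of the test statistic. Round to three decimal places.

Row totals: 175, 106. Column totals: 146, 51, 84. Grand total N = 281.
Expected counts (row total × column total / N):
  Downtown, Electronics: 175×146/281 = 90.9253
  Downtown, Clothing: 175×51/281 = 31.7616
  Downtown, Grocery: 175×84/281 = 52.3132
  Suburban, Electronics: 106×146/281 = 55.0747
  Suburban, Clothing: 106×51/281 = 19.2384
  Suburban, Grocery: 106×84/281 = 31.6868
Contributions (O − E)²/E:
  (78 − 90.9253)²/90.9253 = 1.8374
  (36 − 31.7616)²/31.7616 = 0.5656
  (61 − 52.3132)²/52.3132 = 1.4425
  (68 − 55.0747)²/55.0747 = 3.0334
  (15 − 19.2384)²/19.2384 = 0.9338
  (23 − 31.6868)²/31.6868 = 2.3814
χ² = 1.8374 + 0.5656 + 1.4425 + 3.0334 + 0.9338 + 2.3814 = 10.194

10.194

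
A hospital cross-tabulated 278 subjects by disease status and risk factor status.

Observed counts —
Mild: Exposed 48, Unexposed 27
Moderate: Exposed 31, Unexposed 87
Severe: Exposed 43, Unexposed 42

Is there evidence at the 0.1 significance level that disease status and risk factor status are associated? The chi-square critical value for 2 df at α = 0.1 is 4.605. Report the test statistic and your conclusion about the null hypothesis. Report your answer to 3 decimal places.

Row totals: 75, 118, 85. Column totals: 122, 156. Grand total N = 278.
Expected counts (row total × column total / N):
  Mild, Exposed: 75×122/278 = 32.9137
  Mild, Unexposed: 75×156/278 = 42.0863
  Moderate, Exposed: 118×122/278 = 51.7842
  Moderate, Unexposed: 118×156/278 = 66.2158
  Severe, Exposed: 85×122/278 = 37.3022
  Severe, Unexposed: 85×156/278 = 47.6978
Contributions (O − E)²/E:
  (48 − 32.9137)²/32.9137 = 6.9149
  (27 − 42.0863)²/42.0863 = 5.4079
  (31 − 51.7842)²/51.7842 = 8.3420
  (87 − 66.2158)²/66.2158 = 6.5239
  (43 − 37.3022)²/37.3022 = 0.8703
  (42 − 47.6978)²/47.6978 = 0.6806
χ² = 6.9149 + 5.4079 + 8.3420 + 6.5239 + 0.8703 + 0.6806 = 28.740
df = (3−1)(2−1) = 2. Since 28.740 > 4.605, reject the null hypothesis of independence at α = 0.1.

28.740; reject H₀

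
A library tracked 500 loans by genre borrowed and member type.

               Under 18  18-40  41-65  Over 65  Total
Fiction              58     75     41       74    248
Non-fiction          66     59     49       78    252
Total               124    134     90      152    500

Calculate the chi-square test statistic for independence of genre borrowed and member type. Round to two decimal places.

Grand total N = 500.
Expected counts (row total × column total / N):
  Fiction, Under 18: 248×124/500 = 61.504
  Fiction, 18-40: 248×134/500 = 66.464
  Fiction, 41-65: 248×90/500 = 44.640
  Fiction, Over 65: 248×152/500 = 75.392
  Non-fiction, Under 18: 252×124/500 = 62.496
  Non-fiction, 18-40: 252×134/500 = 67.536
  Non-fiction, 41-65: 252×90/500 = 45.360
  Non-fiction, Over 65: 252×152/500 = 76.608
Contributions (O − E)²/E:
  (58 − 61.504)²/61.504 = 0.1996
  (75 − 66.464)²/66.464 = 1.0963
  (41 − 44.640)²/44.640 = 0.2968
  (74 − 75.392)²/75.392 = 0.0257
  (66 − 62.496)²/62.496 = 0.1965
  (59 − 67.536)²/67.536 = 1.0789
  (49 − 45.360)²/45.360 = 0.2921
  (78 − 76.608)²/76.608 = 0.0253
χ² = 0.1996 + 1.0963 + 0.2968 + 0.0257 + 0.1965 + 1.0789 + 0.2921 + 0.0253 = 3.21

3.21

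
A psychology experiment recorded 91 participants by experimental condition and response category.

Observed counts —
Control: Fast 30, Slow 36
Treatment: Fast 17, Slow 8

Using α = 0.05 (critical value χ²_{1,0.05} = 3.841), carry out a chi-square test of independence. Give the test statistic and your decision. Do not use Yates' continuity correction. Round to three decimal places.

Row totals: 66, 25. Column totals: 47, 44. Grand total N = 91.
Expected counts (row total × column total / N):
  Control, Fast: 66×47/91 = 34.0879
  Control, Slow: 66×44/91 = 31.9121
  Treatment, Fast: 25×47/91 = 12.9121
  Treatment, Slow: 25×44/91 = 12.0879
Contributions (O − E)²/E:
  (30 − 34.0879)²/34.0879 = 0.4902
  (36 − 31.9121)²/31.9121 = 0.5237
  (17 − 12.9121)²/12.9121 = 1.2942
  (8 − 12.0879)²/12.0879 = 1.3825
χ² = 0.4902 + 0.5237 + 1.2942 + 1.3825 = 3.691
df = (2−1)(2−1) = 1. Since 3.691 < 3.841, fail to reject the null hypothesis of independence at α = 0.05.

3.691; fail to reject H₀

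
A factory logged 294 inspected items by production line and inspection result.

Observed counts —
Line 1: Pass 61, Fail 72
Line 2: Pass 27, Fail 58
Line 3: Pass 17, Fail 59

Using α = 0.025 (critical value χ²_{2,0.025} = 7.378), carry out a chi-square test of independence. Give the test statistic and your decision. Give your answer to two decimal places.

Row totals: 133, 85, 76. Column totals: 105, 189. Grand total N = 294.
Expected counts (row total × column total / N):
  Line 1, Pass: 133×105/294 = 47.500
  Line 1, Fail: 133×189/294 = 85.500
  Line 2, Pass: 85×105/294 = 30.357
  Line 2, Fail: 85×189/294 = 54.643
  Line 3, Pass: 76×105/294 = 27.143
  Line 3, Fail: 76×189/294 = 48.857
Contributions (O − E)²/E:
  (61 − 47.500)²/47.500 = 3.8368
  (72 − 85.500)²/85.500 = 2.1316
  (27 − 30.357)²/30.357 = 0.3712
  (58 − 54.643)²/54.643 = 0.2062
  (17 − 27.143)²/27.143 = 3.7903
  (59 − 48.857)²/48.857 = 2.1057
χ² = 3.8368 + 2.1316 + 0.3712 + 0.2062 + 3.7903 + 2.1057 = 12.44
df = (3−1)(2−1) = 2. Since 12.44 > 7.378, reject the null hypothesis of independence at α = 0.025.

12.44; reject H₀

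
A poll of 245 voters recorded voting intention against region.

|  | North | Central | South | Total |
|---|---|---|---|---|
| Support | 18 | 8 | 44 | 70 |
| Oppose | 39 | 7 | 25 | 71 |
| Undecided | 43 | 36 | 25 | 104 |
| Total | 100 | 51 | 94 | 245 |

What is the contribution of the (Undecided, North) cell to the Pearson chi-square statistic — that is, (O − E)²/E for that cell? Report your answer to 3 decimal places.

Row total (Undecided) = 104; column total (North) = 100; N = 245.
Expected count E = 104 × 100 / 245 = 42.4490.
Contribution = (O − E)²/E = (43 − 42.4490)² / 42.4490 = 0.007.

0.007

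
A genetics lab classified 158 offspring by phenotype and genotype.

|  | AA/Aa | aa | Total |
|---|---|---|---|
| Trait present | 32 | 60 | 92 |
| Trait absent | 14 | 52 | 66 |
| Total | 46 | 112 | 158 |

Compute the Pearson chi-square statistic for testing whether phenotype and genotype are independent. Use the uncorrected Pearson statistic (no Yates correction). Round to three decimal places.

3.429

Grand total N = 158.
Expected counts (row total × column total / N):
  Trait present, AA/Aa: 92×46/158 = 26.7848
  Trait present, aa: 92×112/158 = 65.2152
  Trait absent, AA/Aa: 66×46/158 = 19.2152
  Trait absent, aa: 66×112/158 = 46.7848
Contributions (O − E)²/E:
  (32 − 26.7848)²/26.7848 = 1.0154
  (60 − 65.2152)²/65.2152 = 0.4171
  (14 − 19.2152)²/19.2152 = 1.4155
  (52 − 46.7848)²/46.7848 = 0.5813
χ² = 1.0154 + 0.4171 + 1.4155 + 0.5813 = 3.429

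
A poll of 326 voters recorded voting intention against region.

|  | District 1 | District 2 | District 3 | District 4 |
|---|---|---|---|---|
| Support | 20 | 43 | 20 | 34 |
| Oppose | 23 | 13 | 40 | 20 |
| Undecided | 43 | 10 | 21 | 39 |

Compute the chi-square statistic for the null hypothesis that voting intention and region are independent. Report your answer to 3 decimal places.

53.968

Row totals: 117, 96, 113. Column totals: 86, 66, 81, 93. Grand total N = 326.
Expected counts (row total × column total / N):
  Support, District 1: 117×86/326 = 30.8650
  Support, District 2: 117×66/326 = 23.6871
  Support, District 3: 117×81/326 = 29.0706
  Support, District 4: 117×93/326 = 33.3773
  Oppose, District 1: 96×86/326 = 25.3252
  Oppose, District 2: 96×66/326 = 19.4356
  Oppose, District 3: 96×81/326 = 23.8528
  Oppose, District 4: 96×93/326 = 27.3865
  Undecided, District 1: 113×86/326 = 29.8098
  Undecided, District 2: 113×66/326 = 22.8773
  Undecided, District 3: 113×81/326 = 28.0767
  Undecided, District 4: 113×93/326 = 32.2362
Contributions (O − E)²/E:
  (20 − 30.8650)²/30.8650 = 3.8247
  (43 − 23.6871)²/23.6871 = 15.7465
  (20 − 29.0706)²/29.0706 = 2.8302
  (34 − 33.3773)²/33.3773 = 0.0116
  (23 − 25.3252)²/25.3252 = 0.2135
  (13 − 19.4356)²/19.4356 = 2.1310
  (40 − 23.8528)²/23.8528 = 10.9309
  (20 − 27.3865)²/27.3865 = 1.9922
  (43 − 29.8098)²/29.8098 = 5.8364
  (10 − 22.8773)²/22.8773 = 7.2484
  (21 − 28.0767)²/28.0767 = 1.7837
  (39 − 32.2362)²/32.2362 = 1.4192
χ² = 3.8247 + 15.7465 + 2.8302 + 0.0116 + 0.2135 + 2.1310 + 10.9309 + 1.9922 + 5.8364 + 7.2484 + 1.7837 + 1.4192 = 53.968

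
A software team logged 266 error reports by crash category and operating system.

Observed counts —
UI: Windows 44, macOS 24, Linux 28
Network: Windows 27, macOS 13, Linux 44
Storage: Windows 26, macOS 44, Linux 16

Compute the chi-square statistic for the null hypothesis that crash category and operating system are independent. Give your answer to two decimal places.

38.24

Row totals: 96, 84, 86. Column totals: 97, 81, 88. Grand total N = 266.
Expected counts (row total × column total / N):
  UI, Windows: 96×97/266 = 35.00752
  UI, macOS: 96×81/266 = 29.23308
  UI, Linux: 96×88/266 = 31.75940
  Network, Windows: 84×97/266 = 30.63158
  Network, macOS: 84×81/266 = 25.57895
  Network, Linux: 84×88/266 = 27.78947
  Storage, Windows: 86×97/266 = 31.36090
  Storage, macOS: 86×81/266 = 26.18797
  Storage, Linux: 86×88/266 = 28.45113
Contributions (O − E)²/E:
  (44 − 35.00752)²/35.00752 = 2.3099
  (24 − 29.23308)²/29.23308 = 0.9368
  (28 − 31.75940)²/31.75940 = 0.4450
  (27 − 30.63158)²/30.63158 = 0.4305
  (13 − 25.57895)²/25.57895 = 6.1859
  (44 − 27.78947)²/27.78947 = 9.4561
  (26 − 31.36090)²/31.36090 = 0.9164
  (44 − 26.18797)²/26.18797 = 12.1150
  (16 − 28.45113)²/28.45113 = 5.4490
χ² = 2.3099 + 0.9368 + 0.4450 + 0.4305 + 6.1859 + 9.4561 + 0.9164 + 12.1150 + 5.4490 = 38.24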